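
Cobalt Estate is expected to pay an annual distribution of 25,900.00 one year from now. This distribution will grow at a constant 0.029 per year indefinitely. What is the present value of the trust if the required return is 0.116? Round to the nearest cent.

297701.15

Growing perpetuity: P = D₁ / (r − g) = 25,900.0000 / (0.116 − 0.029) = 297,701.15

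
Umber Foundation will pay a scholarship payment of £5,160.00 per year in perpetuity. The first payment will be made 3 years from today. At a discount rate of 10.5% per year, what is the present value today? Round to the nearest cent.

£40247.22

Value at end of year 2: C / r = £5,160.00 / 0.105 = £49,142.8571
Discount to today: PV = £49,142.8571 / (1 + 0.105)^2 = £49,142.8571 / 1.221025 = £40,247.22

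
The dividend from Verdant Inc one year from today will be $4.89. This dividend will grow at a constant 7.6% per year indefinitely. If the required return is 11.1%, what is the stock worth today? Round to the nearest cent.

$139.71

Growing perpetuity: P = D₁ / (r − g) = $4.8900 / (0.111 − 0.076) = $139.71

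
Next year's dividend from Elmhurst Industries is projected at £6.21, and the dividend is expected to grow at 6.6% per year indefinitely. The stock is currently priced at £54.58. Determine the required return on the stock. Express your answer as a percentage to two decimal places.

17.98%

P = D₁/(r − g) ⇒ r = D₁/P + g = £6.2100/£54.58 + 0.066 = 0.113778 + 0.066 = 0.179778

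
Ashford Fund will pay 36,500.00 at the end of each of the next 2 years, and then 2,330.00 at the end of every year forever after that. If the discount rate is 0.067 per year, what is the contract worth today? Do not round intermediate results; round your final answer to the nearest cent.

96813.95

PV of 2-year annuity: 36,500.00 × [1 − (1+0.067)^−2] / 0.067 = 66268.09745
Perpetuity value at year 2: 2,330.00 / 0.067 = 34776.11940
PV of perpetuity: 34776.11940 / (1+0.067)^2 = 30545.85455
Total PV = 66268.09745 + 30545.85455 = 96813.95200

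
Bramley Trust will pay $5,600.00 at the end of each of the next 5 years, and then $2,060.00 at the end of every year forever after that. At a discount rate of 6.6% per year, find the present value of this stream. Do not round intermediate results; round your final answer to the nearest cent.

PV of 5-year annuity: $5,600.00 × [1 − (1+0.066)^−5] / 0.066 = 23209.13234
Perpetuity value at year 5: $2,060.00 / 0.066 = 31212.12121
PV of perpetuity: 31212.12121 / (1+0.066)^5 = 22674.47610
Total PV = 23209.13234 + 22674.47610 = 45883.60844

$45883.61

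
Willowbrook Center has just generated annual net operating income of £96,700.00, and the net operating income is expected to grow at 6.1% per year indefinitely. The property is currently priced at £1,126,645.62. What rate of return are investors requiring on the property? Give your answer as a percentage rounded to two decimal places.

D₁ = £96,700.00 × 1.061 = £102,598.7000
P = D₁/(r − g) ⇒ r = D₁/P + g = £102,598.7000/£1,126,645.62 + 0.061 = 0.091066 + 0.061 = 0.152066

15.21%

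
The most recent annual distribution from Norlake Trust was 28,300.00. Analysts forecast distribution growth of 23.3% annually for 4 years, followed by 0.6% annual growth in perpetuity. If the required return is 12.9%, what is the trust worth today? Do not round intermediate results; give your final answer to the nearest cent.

D_1 = 34893.90000
D_2 = 43024.17870
D_3 = 53048.81234
D_4 = 65409.18561
Terminal value at year 4: TV = D_4×(1+g_2)/(r−g_2) = 65801.64073/0.123 = 534972.68882
P_0 = D_1/(1+r)^1 + D_2/(1+r)^2 + D_3/(1+r)^3 + D_4/(1+r)^4 + TV/(1+r)^4
    = 30906.90877 + 33753.95794 + 36863.26850 + 40258.99917 + 329272.78995 = 471055.92433

471055.92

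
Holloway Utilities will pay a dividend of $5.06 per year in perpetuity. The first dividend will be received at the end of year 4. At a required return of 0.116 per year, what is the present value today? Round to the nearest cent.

$31.38

Value at end of year 3: C / r = $5.06 / 0.116 = $43.6207
Discount to today: PV = $43.6207 / (1 + 0.116)^3 = $43.6207 / 1.389929 = $31.38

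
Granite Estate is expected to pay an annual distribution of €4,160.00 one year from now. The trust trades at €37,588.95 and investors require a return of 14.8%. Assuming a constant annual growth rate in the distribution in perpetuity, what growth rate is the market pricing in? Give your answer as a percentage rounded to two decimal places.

P = D₁/(r−g) ⇒ g = r − D₁/P = 0.148 − €4,160.00/€37,588.95 = 0.037329

3.73%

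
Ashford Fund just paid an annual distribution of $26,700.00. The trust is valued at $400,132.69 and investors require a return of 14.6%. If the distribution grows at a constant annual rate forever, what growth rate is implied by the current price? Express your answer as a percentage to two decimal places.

P = D₀(1+g)/(r−g) ⇒ P(r−g) = D₀(1+g) ⇒ g(P+D₀) = P·r − D₀
g = (P·r − D₀)/(P + D₀) = ($400,132.69×0.146 − $26,700.00) / ($400,132.69 + $26,700.00) = 0.074313

7.43%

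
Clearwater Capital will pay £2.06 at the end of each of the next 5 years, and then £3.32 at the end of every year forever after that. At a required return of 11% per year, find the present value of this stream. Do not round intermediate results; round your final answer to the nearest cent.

PV of 5-year annuity: £2.06 × [1 − (1+0.11)^−5] / 0.11 = 7.61355
Perpetuity value at year 5: £3.32 / 0.11 = 30.18182
PV of perpetuity: 30.18182 / (1+0.11)^5 = 17.91144
Total PV = 7.61355 + 17.91144 = 25.52499

£25.52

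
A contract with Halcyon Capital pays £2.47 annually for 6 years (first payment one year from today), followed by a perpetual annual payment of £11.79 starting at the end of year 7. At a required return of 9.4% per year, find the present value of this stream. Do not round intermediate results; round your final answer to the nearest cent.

PV of 6-year annuity: £2.47 × [1 − (1+0.094)^−6] / 0.094 = 10.94931
Perpetuity value at year 6: £11.79 / 0.094 = 125.42553
PV of perpetuity: 125.42553 / (1+0.094)^6 = 73.16140
Total PV = 10.94931 + 73.16140 = 84.11072

£84.11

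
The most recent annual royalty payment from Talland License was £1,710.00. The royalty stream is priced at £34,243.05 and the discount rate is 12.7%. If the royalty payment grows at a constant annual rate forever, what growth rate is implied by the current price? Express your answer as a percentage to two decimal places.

P = D₀(1+g)/(r−g) ⇒ P(r−g) = D₀(1+g) ⇒ g(P+D₀) = P·r − D₀
g = (P·r − D₀)/(P + D₀) = (£34,243.05×0.127 − £1,710.00) / (£34,243.05 + £1,710.00) = 0.073398

7.34%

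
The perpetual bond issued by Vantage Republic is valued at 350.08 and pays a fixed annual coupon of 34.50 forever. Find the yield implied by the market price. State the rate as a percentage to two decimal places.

P = C/r ⇒ r = C/P = 34.50/350.08 = 0.098549

9.85%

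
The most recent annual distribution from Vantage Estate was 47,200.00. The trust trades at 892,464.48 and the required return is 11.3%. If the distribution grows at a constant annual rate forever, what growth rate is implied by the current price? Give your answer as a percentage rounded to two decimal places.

P = D₀(1+g)/(r−g) ⇒ P(r−g) = D₀(1+g) ⇒ g(P+D₀) = P·r − D₀
g = (P·r − D₀)/(P + D₀) = (892,464.48×0.113 − 47,200.00) / (892,464.48 + 47,200.00) = 0.057093

5.71%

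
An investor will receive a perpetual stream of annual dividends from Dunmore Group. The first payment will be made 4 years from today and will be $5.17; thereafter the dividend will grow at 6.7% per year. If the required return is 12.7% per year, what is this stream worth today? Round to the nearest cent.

Value at end of year 3: C₁ / (r − g) = $5.17 / (0.127 − 0.067) = $86.1667
Discount to today: PV = $86.1667 / (1 + 0.127)^3 = $86.1667 / 1.431435 = $60.20

$60.20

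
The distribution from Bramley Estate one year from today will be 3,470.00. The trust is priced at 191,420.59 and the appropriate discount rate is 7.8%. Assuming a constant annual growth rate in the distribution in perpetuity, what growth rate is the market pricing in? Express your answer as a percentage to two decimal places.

P = D₁/(r−g) ⇒ g = r − D₁/P = 0.078 − 3,470.00/191,420.59 = 0.059872

5.99%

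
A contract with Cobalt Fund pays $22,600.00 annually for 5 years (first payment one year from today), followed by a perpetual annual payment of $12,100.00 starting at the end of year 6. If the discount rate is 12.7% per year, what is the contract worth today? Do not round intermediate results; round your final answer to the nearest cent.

$132478.46

PV of 5-year annuity: $22,600.00 × [1 − (1+0.127)^−5] / 0.127 = 80074.74432
Perpetuity value at year 5: $12,100.00 / 0.127 = 95275.59055
PV of perpetuity: 95275.59055 / (1+0.127)^5 = 52403.71417
Total PV = 80074.74432 + 52403.71417 = 132478.45849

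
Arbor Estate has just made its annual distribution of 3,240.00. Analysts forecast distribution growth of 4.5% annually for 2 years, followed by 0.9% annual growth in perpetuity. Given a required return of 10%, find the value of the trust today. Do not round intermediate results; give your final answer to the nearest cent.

38424.26

D_1 = 3385.80000
D_2 = 3538.16100
Terminal value at year 2: TV = D_2×(1+g_2)/(r−g_2) = 3570.00445/0.091 = 39230.81812
P_0 = D_1/(1+r)^1 + D_2/(1+r)^2 + TV/(1+r)^2
    = 3078.00000 + 2924.10000 + 32422.16374 = 38424.26374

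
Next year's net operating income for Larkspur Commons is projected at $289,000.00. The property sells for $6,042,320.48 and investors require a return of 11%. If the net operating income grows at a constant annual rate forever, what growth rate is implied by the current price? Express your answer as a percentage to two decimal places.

P = D₁/(r−g) ⇒ g = r − D₁/P = 0.11 − $289,000.00/$6,042,320.48 = 0.062171

6.22%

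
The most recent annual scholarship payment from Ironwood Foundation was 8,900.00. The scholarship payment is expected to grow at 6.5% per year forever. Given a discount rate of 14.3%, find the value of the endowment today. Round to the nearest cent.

D₁ = D₀ × (1 + g) = 8,900.00 × 1.065 = 9,478.5000
Growing perpetuity: P = D₁ / (r − g) = 9,478.5000 / (0.143 − 0.065) = 121,519.23

121519.23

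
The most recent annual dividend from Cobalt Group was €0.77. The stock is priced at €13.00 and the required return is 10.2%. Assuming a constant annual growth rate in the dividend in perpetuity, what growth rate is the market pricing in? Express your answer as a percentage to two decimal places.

P = D₀(1+g)/(r−g) ⇒ P(r−g) = D₀(1+g) ⇒ g(P+D₀) = P·r − D₀
g = (P·r − D₀)/(P + D₀) = (€13.00×0.102 − €0.77) / (€13.00 + €0.77) = 0.040378

4.04%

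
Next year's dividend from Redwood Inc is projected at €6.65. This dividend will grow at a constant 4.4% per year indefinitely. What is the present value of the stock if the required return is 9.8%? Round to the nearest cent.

€123.15

Growing perpetuity: P = D₁ / (r − g) = €6.6500 / (0.098 − 0.044) = €123.15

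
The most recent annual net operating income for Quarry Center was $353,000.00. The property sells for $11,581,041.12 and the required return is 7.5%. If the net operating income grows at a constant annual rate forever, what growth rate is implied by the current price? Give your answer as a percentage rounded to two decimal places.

4.32%

P = D₀(1+g)/(r−g) ⇒ P(r−g) = D₀(1+g) ⇒ g(P+D₀) = P·r − D₀
g = (P·r − D₀)/(P + D₀) = ($11,581,041.12×0.075 − $353,000.00) / ($11,581,041.12 + $353,000.00) = 0.043202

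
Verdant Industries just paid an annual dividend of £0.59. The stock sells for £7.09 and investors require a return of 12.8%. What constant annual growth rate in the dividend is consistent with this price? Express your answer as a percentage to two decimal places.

P = D₀(1+g)/(r−g) ⇒ P(r−g) = D₀(1+g) ⇒ g(P+D₀) = P·r − D₀
g = (P·r − D₀)/(P + D₀) = (£7.09×0.128 − £0.59) / (£7.09 + £0.59) = 0.041344

4.13%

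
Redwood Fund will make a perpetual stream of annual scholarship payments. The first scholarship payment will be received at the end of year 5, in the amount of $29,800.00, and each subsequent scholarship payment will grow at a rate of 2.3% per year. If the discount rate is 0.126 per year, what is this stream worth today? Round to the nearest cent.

Value at end of year 4: C₁ / (r − g) = $29,800.00 / (0.126 − 0.023) = $289,320.3883
Discount to today: PV = $289,320.3883 / (1 + 0.126)^4 = $289,320.3883 / 1.607510 = $179,980.51

$179980.51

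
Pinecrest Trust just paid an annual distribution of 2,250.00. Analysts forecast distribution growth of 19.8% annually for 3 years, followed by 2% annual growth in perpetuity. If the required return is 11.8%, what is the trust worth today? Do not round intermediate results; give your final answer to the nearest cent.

36576.79

D_1 = 2695.50000
D_2 = 3229.20900
D_3 = 3868.59238
Terminal value at year 3: TV = D_3×(1+g_2)/(r−g_2) = 3945.96423/0.098 = 40264.94112
P_0 = D_1/(1+r)^1 + D_2/(1+r)^2 + D_3/(1+r)^3 + TV/(1+r)^3
    = 2411.00179 + 2583.52428 + 2768.39185 + 28813.87433 = 36576.79224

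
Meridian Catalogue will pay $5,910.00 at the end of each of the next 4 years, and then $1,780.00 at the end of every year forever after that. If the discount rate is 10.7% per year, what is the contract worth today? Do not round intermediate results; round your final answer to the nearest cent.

PV of 4-year annuity: $5,910.00 × [1 − (1+0.107)^−4] / 0.107 = 18453.51827
Perpetuity value at year 4: $1,780.00 / 0.107 = 16635.51402
PV of perpetuity: 16635.51402 / (1+0.107)^4 = 11077.60158
Total PV = 18453.51827 + 11077.60158 = 29531.11985

$29531.12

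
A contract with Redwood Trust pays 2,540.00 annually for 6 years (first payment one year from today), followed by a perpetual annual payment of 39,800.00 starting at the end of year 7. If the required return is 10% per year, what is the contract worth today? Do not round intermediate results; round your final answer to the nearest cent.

PV of 6-year annuity: 2,540.00 × [1 − (1+0.1)^−6] / 0.1 = 11062.36218
Perpetuity value at year 6: 39,800.00 / 0.1 = 398000.00000
PV of perpetuity: 398000.00000 / (1+0.1)^6 = 224660.62416
Total PV = 11062.36218 + 224660.62416 = 235722.98634

235722.99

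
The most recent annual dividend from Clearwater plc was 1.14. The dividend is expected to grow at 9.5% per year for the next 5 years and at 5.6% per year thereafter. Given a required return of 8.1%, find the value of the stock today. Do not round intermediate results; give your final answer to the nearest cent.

57.28

D_1 = 1.24830
D_2 = 1.36689
D_3 = 1.49674
D_4 = 1.63893
D_5 = 1.79463
Terminal value at year 5: TV = D_5×(1+g_2)/(r−g_2) = 1.89513/0.025 = 75.80526
P_0 = D_1/(1+r)^1 + D_2/(1+r)^2 + D_3/(1+r)^3 + D_4/(1+r)^4 + D_5/(1+r)^5 + TV/(1+r)^5
    = 1.15476 + 1.16972 + 1.18487 + 1.20021 + 1.21576 + 51.35360 = 57.27892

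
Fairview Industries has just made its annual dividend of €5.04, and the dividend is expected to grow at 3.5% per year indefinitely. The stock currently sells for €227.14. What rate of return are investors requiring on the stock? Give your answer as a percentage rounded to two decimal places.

D₁ = €5.04 × 1.035 = €5.2164
P = D₁/(r − g) ⇒ r = D₁/P + g = €5.2164/€227.14 + 0.035 = 0.022966 + 0.035 = 0.057966

5.80%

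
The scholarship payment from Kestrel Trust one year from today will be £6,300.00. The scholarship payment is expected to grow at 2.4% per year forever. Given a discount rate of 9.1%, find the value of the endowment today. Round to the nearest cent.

Growing perpetuity: P = D₁ / (r − g) = £6,300.0000 / (0.091 − 0.024) = £94,029.85

£94029.85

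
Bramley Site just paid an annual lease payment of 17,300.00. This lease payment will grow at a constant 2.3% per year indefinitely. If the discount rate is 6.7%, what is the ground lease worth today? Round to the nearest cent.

402225.00

D₁ = D₀ × (1 + g) = 17,300.00 × 1.023 = 17,697.9000
Growing perpetuity: P = D₁ / (r − g) = 17,697.9000 / (0.067 − 0.023) = 402,225.00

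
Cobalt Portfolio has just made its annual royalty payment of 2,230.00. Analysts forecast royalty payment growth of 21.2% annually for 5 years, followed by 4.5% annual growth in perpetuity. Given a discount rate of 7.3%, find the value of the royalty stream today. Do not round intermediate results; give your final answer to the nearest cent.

169338.61

D_1 = 2702.76000
D_2 = 3275.74512
D_3 = 3970.20309
D_4 = 4811.88614
D_5 = 5832.00600
Terminal value at year 5: TV = D_5×(1+g_2)/(r−g_2) = 6094.44627/0.028 = 217658.79540
P_0 = D_1/(1+r)^1 + D_2/(1+r)^2 + D_3/(1+r)^3 + D_4/(1+r)^4 + D_5/(1+r)^5 + TV/(1+r)^5
    = 2518.88164 + 2845.18597 + 3213.76086 + 3630.08216 + 4100.33511 + 153030.36407 = 169338.60981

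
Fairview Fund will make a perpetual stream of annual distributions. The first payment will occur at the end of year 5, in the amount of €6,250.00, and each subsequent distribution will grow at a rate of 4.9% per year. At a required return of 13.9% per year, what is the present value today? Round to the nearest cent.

€41261.27

Value at end of year 4: C₁ / (r − g) = €6,250.00 / (0.139 − 0.049) = €69,444.4444
Discount to today: PV = €69,444.4444 / (1 + 0.139)^4 = €69,444.4444 / 1.683042 = €41,261.27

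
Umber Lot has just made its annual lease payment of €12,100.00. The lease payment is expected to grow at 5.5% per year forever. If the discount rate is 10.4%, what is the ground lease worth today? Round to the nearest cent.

€260520.41

D₁ = D₀ × (1 + g) = €12,100.00 × 1.055 = €12,765.5000
Growing perpetuity: P = D₁ / (r − g) = €12,765.5000 / (0.104 − 0.055) = €260,520.41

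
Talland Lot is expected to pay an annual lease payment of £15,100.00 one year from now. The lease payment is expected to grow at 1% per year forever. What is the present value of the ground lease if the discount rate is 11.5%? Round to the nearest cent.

£143809.52

Growing perpetuity: P = D₁ / (r − g) = £15,100.0000 / (0.115 − 0.01) = £143,809.52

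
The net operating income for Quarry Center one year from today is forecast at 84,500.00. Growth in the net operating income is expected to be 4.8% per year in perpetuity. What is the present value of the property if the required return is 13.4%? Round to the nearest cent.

982558.14

Growing perpetuity: P = D₁ / (r − g) = 84,500.0000 / (0.134 − 0.048) = 982,558.14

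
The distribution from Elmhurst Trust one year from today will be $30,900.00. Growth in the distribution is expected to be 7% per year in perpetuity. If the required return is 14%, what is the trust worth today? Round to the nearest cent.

$441428.57

Growing perpetuity: P = D₁ / (r − g) = $30,900.0000 / (0.14 − 0.07) = $441,428.57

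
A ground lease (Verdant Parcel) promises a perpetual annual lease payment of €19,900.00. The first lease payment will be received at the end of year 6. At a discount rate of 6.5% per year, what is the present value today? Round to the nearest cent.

Value at end of year 5: C / r = €19,900.00 / 0.065 = €306,153.8462
Discount to today: PV = €306,153.8462 / (1 + 0.065)^5 = €306,153.8462 / 1.370087 = €223,455.83

€223455.83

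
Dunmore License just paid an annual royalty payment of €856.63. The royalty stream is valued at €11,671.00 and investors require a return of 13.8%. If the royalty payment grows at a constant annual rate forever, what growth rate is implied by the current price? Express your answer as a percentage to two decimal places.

6.02%

P = D₀(1+g)/(r−g) ⇒ P(r−g) = D₀(1+g) ⇒ g(P+D₀) = P·r − D₀
g = (P·r − D₀)/(P + D₀) = (€11,671.00×0.138 − €856.63) / (€11,671.00 + €856.63) = 0.060184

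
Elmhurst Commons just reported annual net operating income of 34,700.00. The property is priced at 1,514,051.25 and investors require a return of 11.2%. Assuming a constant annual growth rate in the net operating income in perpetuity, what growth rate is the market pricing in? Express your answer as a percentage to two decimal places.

8.71%

P = D₀(1+g)/(r−g) ⇒ P(r−g) = D₀(1+g) ⇒ g(P+D₀) = P·r − D₀
g = (P·r − D₀)/(P + D₀) = (1,514,051.25×0.112 − 34,700.00) / (1,514,051.25 + 34,700.00) = 0.087085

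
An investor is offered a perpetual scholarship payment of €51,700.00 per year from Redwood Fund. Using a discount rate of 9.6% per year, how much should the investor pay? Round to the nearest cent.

Level perpetuity: PV = C / r = €51,700.00 / 0.096 = €538,541.67

€538541.67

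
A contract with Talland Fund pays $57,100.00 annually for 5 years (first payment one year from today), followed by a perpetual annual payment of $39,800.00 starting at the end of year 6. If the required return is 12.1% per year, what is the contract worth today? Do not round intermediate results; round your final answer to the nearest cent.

PV of 5-year annuity: $57,100.00 × [1 − (1+0.121)^−5] / 0.121 = 205323.82721
Perpetuity value at year 5: $39,800.00 / 0.121 = 328925.61983
PV of perpetuity: 328925.61983 / (1+0.121)^5 = 185810.23765
Total PV = 205323.82721 + 185810.23765 = 391134.06486

$391134.06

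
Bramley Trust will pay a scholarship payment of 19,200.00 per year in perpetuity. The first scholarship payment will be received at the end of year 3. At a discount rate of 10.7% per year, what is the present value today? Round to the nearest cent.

146427.35

Value at end of year 2: C / r = 19,200.00 / 0.107 = 179,439.2523
Discount to today: PV = 179,439.2523 / (1 + 0.107)^2 = 179,439.2523 / 1.225449 = 146,427.35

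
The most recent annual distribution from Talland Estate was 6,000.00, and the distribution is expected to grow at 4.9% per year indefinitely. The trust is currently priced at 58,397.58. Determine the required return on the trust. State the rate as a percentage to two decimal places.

D₁ = 6,000.00 × 1.049 = 6,294.0000
P = D₁/(r − g) ⇒ r = D₁/P + g = 6,294.0000/58,397.58 + 0.049 = 0.107778 + 0.049 = 0.156778

15.68%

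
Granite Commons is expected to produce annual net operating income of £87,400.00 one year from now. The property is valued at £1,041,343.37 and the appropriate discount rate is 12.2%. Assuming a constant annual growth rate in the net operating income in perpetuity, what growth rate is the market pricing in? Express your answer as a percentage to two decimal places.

P = D₁/(r−g) ⇒ g = r − D₁/P = 0.122 − £87,400.00/£1,041,343.37 = 0.038070

3.81%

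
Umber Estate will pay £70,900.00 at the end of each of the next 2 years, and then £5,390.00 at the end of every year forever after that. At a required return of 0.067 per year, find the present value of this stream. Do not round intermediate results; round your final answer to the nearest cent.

£199385.38

PV of 2-year annuity: £70,900.00 × [1 − (1+0.067)^−2] / 0.067 = 128723.50985
Perpetuity value at year 2: £5,390.00 / 0.067 = 80447.76119
PV of perpetuity: 80447.76119 / (1+0.067)^2 = 70661.86954
Total PV = 128723.50985 + 70661.86954 = 199385.37939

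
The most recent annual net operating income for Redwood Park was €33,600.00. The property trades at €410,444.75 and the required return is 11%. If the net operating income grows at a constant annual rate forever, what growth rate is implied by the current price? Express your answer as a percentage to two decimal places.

2.60%

P = D₀(1+g)/(r−g) ⇒ P(r−g) = D₀(1+g) ⇒ g(P+D₀) = P·r − D₀
g = (P·r − D₀)/(P + D₀) = (€410,444.75×0.11 − €33,600.00) / (€410,444.75 + €33,600.00) = 0.026008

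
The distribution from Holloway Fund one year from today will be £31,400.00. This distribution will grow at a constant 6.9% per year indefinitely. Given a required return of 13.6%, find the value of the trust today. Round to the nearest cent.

Growing perpetuity: P = D₁ / (r − g) = £31,400.0000 / (0.136 − 0.069) = £468,656.72

£468656.72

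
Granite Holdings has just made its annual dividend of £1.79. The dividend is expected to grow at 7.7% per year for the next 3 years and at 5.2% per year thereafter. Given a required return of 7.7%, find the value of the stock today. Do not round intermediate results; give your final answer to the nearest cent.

D_1 = 1.92783
D_2 = 2.07627
D_3 = 2.23615
Terminal value at year 3: TV = D_3×(1+g_2)/(r−g_2) = 2.35243/0.025 = 94.09702
P_0 = D_1/(1+r)^1 + D_2/(1+r)^2 + D_3/(1+r)^3 + TV/(1+r)^3
    = 1.79000 + 1.79000 + 1.79000 + 75.32320 = 80.69320

£80.69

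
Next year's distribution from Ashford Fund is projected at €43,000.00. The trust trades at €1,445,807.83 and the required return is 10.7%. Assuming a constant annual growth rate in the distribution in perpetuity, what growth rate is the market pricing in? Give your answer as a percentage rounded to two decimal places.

7.73%

P = D₁/(r−g) ⇒ g = r − D₁/P = 0.107 − €43,000.00/€1,445,807.83 = 0.077259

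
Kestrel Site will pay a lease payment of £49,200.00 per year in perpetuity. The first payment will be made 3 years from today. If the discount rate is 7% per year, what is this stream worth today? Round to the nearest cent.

£613902.65

Value at end of year 2: C / r = £49,200.00 / 0.07 = £702,857.1429
Discount to today: PV = £702,857.1429 / (1 + 0.07)^2 = £702,857.1429 / 1.144900 = £613,902.65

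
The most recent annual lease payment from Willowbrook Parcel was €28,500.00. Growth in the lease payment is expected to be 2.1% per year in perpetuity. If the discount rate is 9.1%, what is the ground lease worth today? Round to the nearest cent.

€415692.86

D₁ = D₀ × (1 + g) = €28,500.00 × 1.021 = €29,098.5000
Growing perpetuity: P = D₁ / (r − g) = €29,098.5000 / (0.091 − 0.021) = €415,692.86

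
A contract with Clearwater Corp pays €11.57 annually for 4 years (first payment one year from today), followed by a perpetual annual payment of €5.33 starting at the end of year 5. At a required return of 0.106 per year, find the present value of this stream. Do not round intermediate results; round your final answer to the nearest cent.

€69.81

PV of 4-year annuity: €11.57 × [1 − (1+0.106)^−4] / 0.106 = 36.20402
Perpetuity value at year 4: €5.33 / 0.106 = 50.28302
PV of perpetuity: 50.28302 / (1+0.106)^4 = 33.60476
Total PV = 36.20402 + 33.60476 = 69.80878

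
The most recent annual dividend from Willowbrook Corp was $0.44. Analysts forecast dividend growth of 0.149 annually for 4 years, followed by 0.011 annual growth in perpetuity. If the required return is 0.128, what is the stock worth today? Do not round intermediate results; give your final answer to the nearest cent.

D_1 = 0.50556
D_2 = 0.58089
D_3 = 0.66744
D_4 = 0.76689
Terminal value at year 4: TV = D_4×(1+g_2)/(r−g_2) = 0.77533/0.117 = 6.62671
P_0 = D_1/(1+r)^1 + D_2/(1+r)^2 + D_3/(1+r)^3 + D_4/(1+r)^4 + TV/(1+r)^4
    = 0.44819 + 0.45654 + 0.46503 + 0.47369 + 4.09319 = 5.93664

$5.94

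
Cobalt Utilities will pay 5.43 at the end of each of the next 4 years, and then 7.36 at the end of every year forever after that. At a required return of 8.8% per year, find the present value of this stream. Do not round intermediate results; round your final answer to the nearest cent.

77.36

PV of 4-year annuity: 5.43 × [1 − (1+0.088)^−4] / 0.088 = 17.66918
Perpetuity value at year 4: 7.36 / 0.088 = 83.63636
PV of perpetuity: 83.63636 / (1+0.088)^4 = 59.68697
Total PV = 17.66918 + 59.68697 = 77.35616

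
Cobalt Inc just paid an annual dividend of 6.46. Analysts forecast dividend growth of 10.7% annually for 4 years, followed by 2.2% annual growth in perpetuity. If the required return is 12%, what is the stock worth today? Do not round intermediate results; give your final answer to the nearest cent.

89.39

D_1 = 7.15122
D_2 = 7.91640
D_3 = 8.76346
D_4 = 9.70115
Terminal value at year 4: TV = D_4×(1+g_2)/(r−g_2) = 9.91457/0.098 = 101.16908
P_0 = D_1/(1+r)^1 + D_2/(1+r)^2 + D_3/(1+r)^3 + D_4/(1+r)^4 + TV/(1+r)^4
    = 6.38502 + 6.31091 + 6.23765 + 6.16525 + 64.29478 = 89.39361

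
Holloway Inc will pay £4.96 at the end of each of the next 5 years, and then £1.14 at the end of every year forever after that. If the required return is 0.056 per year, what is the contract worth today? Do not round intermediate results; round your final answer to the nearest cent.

PV of 5-year annuity: £4.96 × [1 − (1+0.056)^−5] / 0.056 = 21.12265
Perpetuity value at year 5: £1.14 / 0.056 = 20.35714
PV of perpetuity: 20.35714 / (1+0.056)^5 = 15.50234
Total PV = 21.12265 + 15.50234 = 36.62499

£36.62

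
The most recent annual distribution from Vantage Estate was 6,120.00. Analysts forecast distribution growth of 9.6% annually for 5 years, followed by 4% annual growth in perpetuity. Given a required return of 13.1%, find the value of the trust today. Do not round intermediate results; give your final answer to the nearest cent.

D_1 = 6707.52000
D_2 = 7351.44192
D_3 = 8057.18034
D_4 = 8830.66966
D_5 = 9678.41394
Terminal value at year 5: TV = D_5×(1+g_2)/(r−g_2) = 10065.55050/0.091 = 110610.44508
P_0 = D_1/(1+r)^1 + D_2/(1+r)^2 + D_3/(1+r)^3 + D_4/(1+r)^4 + D_5/(1+r)^5 + TV/(1+r)^5
    = 5930.61008 + 5747.08103 + 5569.23149 + 5396.88568 + 5229.87331 + 59769.98065 = 87643.66224

87643.66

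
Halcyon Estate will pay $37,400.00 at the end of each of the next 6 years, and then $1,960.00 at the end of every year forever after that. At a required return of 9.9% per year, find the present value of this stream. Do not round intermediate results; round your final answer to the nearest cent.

$174601.80

PV of 6-year annuity: $37,400.00 × [1 − (1+0.099)^−6] / 0.099 = 163365.20252
Perpetuity value at year 6: $1,960.00 / 0.099 = 19797.97980
PV of perpetuity: 19797.97980 / (1+0.099)^6 = 11236.59485
Total PV = 163365.20252 + 11236.59485 = 174601.79737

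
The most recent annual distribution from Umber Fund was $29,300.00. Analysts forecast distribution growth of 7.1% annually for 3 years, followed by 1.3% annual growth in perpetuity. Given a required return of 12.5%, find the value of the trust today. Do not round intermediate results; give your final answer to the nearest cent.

D_1 = 31380.30000
D_2 = 33608.30130
D_3 = 35994.49069
Terminal value at year 3: TV = D_3×(1+g_2)/(r−g_2) = 36462.41907/0.112 = 325557.31314
P_0 = D_1/(1+r)^1 + D_2/(1+r)^2 + D_3/(1+r)^3 + TV/(1+r)^3
    = 27893.60000 + 26554.70720 + 25280.08125 + 228649.30635 = 308377.69480

$308377.69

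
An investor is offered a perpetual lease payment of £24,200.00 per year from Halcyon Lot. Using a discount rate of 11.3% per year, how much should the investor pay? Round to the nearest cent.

£214159.29

Level perpetuity: PV = C / r = £24,200.00 / 0.113 = £214,159.29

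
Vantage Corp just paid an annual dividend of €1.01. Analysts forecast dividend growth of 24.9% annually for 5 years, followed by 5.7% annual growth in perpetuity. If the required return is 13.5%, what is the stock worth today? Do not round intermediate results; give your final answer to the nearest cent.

€28.88

D_1 = 1.26149
D_2 = 1.57560
D_3 = 1.96793
D_4 = 2.45794
D_5 = 3.06997
Terminal value at year 5: TV = D_5×(1+g_2)/(r−g_2) = 3.24495/0.078 = 41.60198
P_0 = D_1/(1+r)^1 + D_2/(1+r)^2 + D_3/(1+r)^3 + D_4/(1+r)^4 + D_5/(1+r)^5 + TV/(1+r)^5
    = 1.11144 + 1.22308 + 1.34593 + 1.48111 + 1.62987 + 22.08689 = 28.87833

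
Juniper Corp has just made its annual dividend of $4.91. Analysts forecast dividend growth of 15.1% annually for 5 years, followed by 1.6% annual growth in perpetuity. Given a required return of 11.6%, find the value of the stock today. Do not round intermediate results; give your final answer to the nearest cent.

D_1 = 5.65141
D_2 = 6.50477
D_3 = 7.48699
D_4 = 8.61753
D_5 = 9.91878
Terminal value at year 5: TV = D_5×(1+g_2)/(r−g_2) = 10.07748/0.1 = 100.77477
P_0 = D_1/(1+r)^1 + D_2/(1+r)^2 + D_3/(1+r)^3 + D_4/(1+r)^4 + D_5/(1+r)^5 + TV/(1+r)^5
    = 5.06399 + 5.22280 + 5.38660 + 5.55554 + 5.72977 + 58.21446 = 85.17316

$85.17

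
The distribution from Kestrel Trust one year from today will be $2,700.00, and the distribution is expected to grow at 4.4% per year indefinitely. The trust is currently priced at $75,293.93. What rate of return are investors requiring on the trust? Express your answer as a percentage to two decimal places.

7.99%

P = D₁/(r − g) ⇒ r = D₁/P + g = $2,700.0000/$75,293.93 + 0.044 = 0.035859 + 0.044 = 0.079859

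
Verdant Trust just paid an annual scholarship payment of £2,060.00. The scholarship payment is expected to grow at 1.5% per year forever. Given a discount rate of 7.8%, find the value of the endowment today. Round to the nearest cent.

D₁ = D₀ × (1 + g) = £2,060.00 × 1.015 = £2,090.9000
Growing perpetuity: P = D₁ / (r − g) = £2,090.9000 / (0.078 − 0.015) = £33,188.89

£33188.89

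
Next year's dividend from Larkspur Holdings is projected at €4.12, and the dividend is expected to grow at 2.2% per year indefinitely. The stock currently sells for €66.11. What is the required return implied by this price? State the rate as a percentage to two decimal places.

8.43%

P = D₁/(r − g) ⇒ r = D₁/P + g = €4.1200/€66.11 + 0.022 = 0.062320 + 0.022 = 0.084320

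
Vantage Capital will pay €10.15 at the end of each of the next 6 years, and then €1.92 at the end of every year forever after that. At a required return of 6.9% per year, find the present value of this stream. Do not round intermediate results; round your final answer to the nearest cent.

€67.18

PV of 6-year annuity: €10.15 × [1 − (1+0.069)^−6] / 0.069 = 48.53010
Perpetuity value at year 6: €1.92 / 0.069 = 27.82609
PV of perpetuity: 27.82609 / (1+0.069)^6 = 18.64601
Total PV = 48.53010 + 18.64601 = 67.17611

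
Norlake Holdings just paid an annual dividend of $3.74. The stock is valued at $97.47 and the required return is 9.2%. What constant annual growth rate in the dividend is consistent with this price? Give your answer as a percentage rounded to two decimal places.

P = D₀(1+g)/(r−g) ⇒ P(r−g) = D₀(1+g) ⇒ g(P+D₀) = P·r − D₀
g = (P·r − D₀)/(P + D₀) = ($97.47×0.092 − $3.74) / ($97.47 + $3.74) = 0.051647

5.16%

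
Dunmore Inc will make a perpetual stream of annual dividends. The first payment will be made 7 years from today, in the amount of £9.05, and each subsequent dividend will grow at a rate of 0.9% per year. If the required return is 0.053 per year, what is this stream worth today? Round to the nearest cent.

£150.88

Value at end of year 6: C₁ / (r − g) = £9.05 / (0.053 − 0.009) = £205.6818
Discount to today: PV = £205.6818 / (1 + 0.053)^6 = £205.6818 / 1.363233 = £150.88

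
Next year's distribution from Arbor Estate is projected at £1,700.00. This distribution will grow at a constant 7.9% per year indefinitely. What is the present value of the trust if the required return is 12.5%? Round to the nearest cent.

Growing perpetuity: P = D₁ / (r − g) = £1,700.0000 / (0.125 − 0.079) = £36,956.52

£36956.52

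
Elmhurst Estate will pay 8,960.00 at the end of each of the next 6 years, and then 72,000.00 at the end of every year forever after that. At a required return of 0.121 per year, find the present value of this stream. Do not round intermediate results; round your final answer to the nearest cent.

PV of 6-year annuity: 8,960.00 × [1 − (1+0.121)^−6] / 0.121 = 36734.11268
Perpetuity value at year 6: 72,000.00 / 0.121 = 595041.32231
PV of perpetuity: 595041.32231 / (1+0.121)^6 = 299856.48830
Total PV = 36734.11268 + 299856.48830 = 336590.60098

336590.60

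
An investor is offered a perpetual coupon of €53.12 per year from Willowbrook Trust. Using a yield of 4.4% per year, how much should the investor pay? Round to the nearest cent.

Level perpetuity: PV = C / r = €53.12 / 0.044 = €1,207.27

€1207.27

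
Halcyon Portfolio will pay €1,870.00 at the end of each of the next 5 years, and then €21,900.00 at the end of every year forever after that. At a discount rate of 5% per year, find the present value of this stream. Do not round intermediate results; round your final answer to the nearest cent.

€351280.58

PV of 5-year annuity: €1,870.00 × [1 − (1+0.05)^−5] / 0.05 = 8096.12137
Perpetuity value at year 5: €21,900.00 / 0.05 = 438000.00000
PV of perpetuity: 438000.00000 / (1+0.05)^5 = 343184.46091
Total PV = 8096.12137 + 343184.46091 = 351280.58229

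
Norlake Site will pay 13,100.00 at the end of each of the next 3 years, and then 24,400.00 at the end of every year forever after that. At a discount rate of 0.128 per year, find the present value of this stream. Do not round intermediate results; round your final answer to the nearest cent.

PV of 3-year annuity: 13,100.00 × [1 − (1+0.128)^−3] / 0.128 = 31036.44433
Perpetuity value at year 3: 24,400.00 / 0.128 = 190625.00000
PV of perpetuity: 190625.00000 / (1+0.128)^3 = 132816.66095
Total PV = 31036.44433 + 132816.66095 = 163853.10528

163853.11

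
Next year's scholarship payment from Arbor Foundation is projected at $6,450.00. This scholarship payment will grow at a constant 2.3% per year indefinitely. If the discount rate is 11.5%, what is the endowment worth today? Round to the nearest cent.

$70108.70

Growing perpetuity: P = D₁ / (r − g) = $6,450.0000 / (0.115 − 0.023) = $70,108.70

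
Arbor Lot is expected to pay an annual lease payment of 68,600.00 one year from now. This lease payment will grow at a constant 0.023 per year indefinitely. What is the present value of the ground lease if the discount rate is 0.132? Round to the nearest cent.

629357.80

Growing perpetuity: P = D₁ / (r − g) = 68,600.0000 / (0.132 − 0.023) = 629,357.80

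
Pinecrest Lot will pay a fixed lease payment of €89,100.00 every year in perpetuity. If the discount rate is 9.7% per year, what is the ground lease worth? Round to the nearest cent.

€918556.70

Level perpetuity: PV = C / r = €89,100.00 / 0.097 = €918,556.70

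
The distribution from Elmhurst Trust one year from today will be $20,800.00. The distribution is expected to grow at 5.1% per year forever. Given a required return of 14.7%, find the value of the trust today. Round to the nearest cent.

Growing perpetuity: P = D₁ / (r − g) = $20,800.0000 / (0.147 − 0.051) = $216,666.67

$216666.67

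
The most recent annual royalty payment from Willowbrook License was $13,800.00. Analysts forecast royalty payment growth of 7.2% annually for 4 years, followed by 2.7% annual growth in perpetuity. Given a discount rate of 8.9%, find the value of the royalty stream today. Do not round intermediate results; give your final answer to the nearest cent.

$267726.41

D_1 = 14793.60000
D_2 = 15858.73920
D_3 = 17000.56842
D_4 = 18224.60935
Terminal value at year 4: TV = D_4×(1+g_2)/(r−g_2) = 18716.67380/0.062 = 301881.83550
P_0 = D_1/(1+r)^1 + D_2/(1+r)^2 + D_3/(1+r)^3 + D_4/(1+r)^4 + TV/(1+r)^4
    = 13584.57300 + 13372.50896 + 13163.75538 + 12958.26057 + 214647.31628 = 267726.41420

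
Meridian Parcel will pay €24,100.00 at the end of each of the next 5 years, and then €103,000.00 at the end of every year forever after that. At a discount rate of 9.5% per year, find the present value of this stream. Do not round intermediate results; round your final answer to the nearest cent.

€781257.50

PV of 5-year annuity: €24,100.00 × [1 − (1+0.095)^−5] / 0.095 = 92536.98175
Perpetuity value at year 5: €103,000.00 / 0.095 = 1084210.52632
PV of perpetuity: 1084210.52632 / (1+0.095)^5 = 688720.52131
Total PV = 92536.98175 + 688720.52131 = 781257.50306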